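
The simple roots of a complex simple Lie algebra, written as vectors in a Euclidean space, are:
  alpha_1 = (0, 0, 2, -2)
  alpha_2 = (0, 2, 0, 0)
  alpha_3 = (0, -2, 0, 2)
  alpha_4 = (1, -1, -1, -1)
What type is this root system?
F4

Compute the Cartan integers a_ij = 2(alpha_i, alpha_j)/(alpha_j, alpha_j); the resulting 4x4 Cartan matrix is
[[2, 0, -1, 0], [0, 2, -1, -1], [-1, -2, 2, 0], [0, -1, 0, 2]].
The roots have two lengths (squared-length ratio 2:1); the short ones are alpha_{2,4}. The associated Dynkin diagram is a chain of 4 nodes with a double edge between the middle two (F_4), so the type is F_4.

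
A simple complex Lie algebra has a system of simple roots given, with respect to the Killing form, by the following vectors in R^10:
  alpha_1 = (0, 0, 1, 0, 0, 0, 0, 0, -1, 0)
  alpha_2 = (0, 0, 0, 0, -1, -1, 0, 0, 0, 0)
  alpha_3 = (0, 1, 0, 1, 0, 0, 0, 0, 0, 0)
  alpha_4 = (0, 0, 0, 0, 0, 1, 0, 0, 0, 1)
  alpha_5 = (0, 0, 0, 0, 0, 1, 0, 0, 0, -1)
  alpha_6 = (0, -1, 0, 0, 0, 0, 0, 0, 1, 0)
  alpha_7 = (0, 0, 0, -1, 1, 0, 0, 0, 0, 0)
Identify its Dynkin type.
Compute the Cartan integers a_ij = 2(alpha_i, alpha_j)/(alpha_j, alpha_j); the resulting 7x7 Cartan matrix is
[[2, 0, 0, 0, 0, -1, 0], [0, 2, 0, -1, -1, 0, -1], [0, 0, 2, 0, 0, -1, -1], [0, -1, 0, 2, 0, 0, 0], [0, -1, 0, 0, 2, 0, 0], [-1, 0, -1, 0, 0, 2, 0], [0, -1, -1, 0, 0, 0, 2]].
All simple roots have the same length, so the diagram is simply laced. The associated Dynkin diagram is a chain of 5 nodes with a fork of two nodes at one end (D_7), so the type is D_7 (the algebra so(14)).

D_7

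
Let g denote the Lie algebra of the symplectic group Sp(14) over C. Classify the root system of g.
C_7

This is sp(14), which has dimension 14(14+1)/2 = 105 and rank 14/2 = 7. In the classification of classical Lie algebras, the symplectic algebra sp(2n) has type C_n; here n = 7, so the Dynkin diagram is a chain of 7 nodes with a double edge at one end; the terminal node there is the unique long simple root (C_7). Hence the type is C_7.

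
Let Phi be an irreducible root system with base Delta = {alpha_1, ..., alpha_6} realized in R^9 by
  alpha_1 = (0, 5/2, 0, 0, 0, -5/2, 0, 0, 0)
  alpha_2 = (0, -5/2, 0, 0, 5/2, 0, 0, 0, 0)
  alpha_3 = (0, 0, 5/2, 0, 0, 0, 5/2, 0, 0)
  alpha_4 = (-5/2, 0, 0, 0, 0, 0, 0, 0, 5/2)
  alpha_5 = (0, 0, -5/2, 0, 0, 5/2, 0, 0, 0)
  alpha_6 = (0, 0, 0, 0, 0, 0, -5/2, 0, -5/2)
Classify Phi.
A_6

Compute the Cartan integers a_ij = 2(alpha_i, alpha_j)/(alpha_j, alpha_j); the resulting 6x6 Cartan matrix is
[[2, -1, 0, 0, -1, 0], [-1, 2, 0, 0, 0, 0], [0, 0, 2, 0, -1, -1], [0, 0, 0, 2, 0, -1], [-1, 0, -1, 0, 2, 0], [0, 0, -1, -1, 0, 2]].
All simple roots have the same length, so the diagram is simply laced. The associated Dynkin diagram is a chain of 6 nodes with single edges (A_6), so the type is A_6 (the algebra sl(7)).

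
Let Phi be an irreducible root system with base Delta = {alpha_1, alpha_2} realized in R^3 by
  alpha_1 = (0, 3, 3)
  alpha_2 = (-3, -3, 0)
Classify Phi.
Compute the Cartan integers a_ij = 2(alpha_i, alpha_j)/(alpha_j, alpha_j); the resulting 2x2 Cartan matrix is
[[2, -1], [-1, 2]].
All simple roots have the same length, so the diagram is simply laced. The associated Dynkin diagram is a chain of 2 nodes with single edges (A_2), so the type is A_2 (the algebra sl(3)).

A_2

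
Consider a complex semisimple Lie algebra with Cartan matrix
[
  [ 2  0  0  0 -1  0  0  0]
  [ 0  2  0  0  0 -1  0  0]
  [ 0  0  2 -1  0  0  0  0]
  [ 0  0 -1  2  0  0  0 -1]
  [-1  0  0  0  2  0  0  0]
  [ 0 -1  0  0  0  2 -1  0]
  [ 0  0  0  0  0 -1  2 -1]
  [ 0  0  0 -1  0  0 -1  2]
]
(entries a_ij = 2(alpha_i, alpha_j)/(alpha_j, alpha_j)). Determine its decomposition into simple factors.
A_2 ⊕ A_6

The diagram associated to this matrix has two connected components: the simple roots {alpha_1, alpha_5} form a chain of 2 nodes with single edges (A_2), and {alpha_2, alpha_3, alpha_4, alpha_6, alpha_7, alpha_8} form a chain of 6 nodes with single edges (A_6). A semisimple Lie algebra decomposes uniquely as the direct sum of simple ideals, one per connected component of its Dynkin diagram, so g ≅ A_2 ⊕ A_6 (dimension 8 + 48 = 56).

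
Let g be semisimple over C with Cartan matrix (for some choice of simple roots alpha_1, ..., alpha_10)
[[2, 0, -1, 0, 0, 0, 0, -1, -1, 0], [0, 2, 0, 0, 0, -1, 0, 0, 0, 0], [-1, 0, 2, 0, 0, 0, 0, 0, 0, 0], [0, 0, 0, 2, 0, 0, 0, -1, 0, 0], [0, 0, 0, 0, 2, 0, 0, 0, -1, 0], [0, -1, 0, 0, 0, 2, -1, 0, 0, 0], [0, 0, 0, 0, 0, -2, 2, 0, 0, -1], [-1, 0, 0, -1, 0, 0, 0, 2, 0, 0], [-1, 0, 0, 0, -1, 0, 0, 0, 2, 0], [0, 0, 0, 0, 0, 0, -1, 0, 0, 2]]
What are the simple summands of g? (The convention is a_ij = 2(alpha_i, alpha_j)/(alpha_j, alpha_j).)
The diagram associated to this matrix has two connected components: the simple roots {alpha_1, alpha_3, alpha_4, alpha_5, alpha_8, alpha_9} form a chain of 5 nodes with one extra node attached to the third node from one end (E_6), and {alpha_2, alpha_6, alpha_7, alpha_10} form a chain of 4 nodes with a double edge between the middle two (F_4). A semisimple Lie algebra decomposes uniquely as the direct sum of simple ideals, one per connected component of its Dynkin diagram, so g ≅ E_6 ⊕ F_4 (dimension 78 + 52 = 130).

type E_6 ⊕ type F_4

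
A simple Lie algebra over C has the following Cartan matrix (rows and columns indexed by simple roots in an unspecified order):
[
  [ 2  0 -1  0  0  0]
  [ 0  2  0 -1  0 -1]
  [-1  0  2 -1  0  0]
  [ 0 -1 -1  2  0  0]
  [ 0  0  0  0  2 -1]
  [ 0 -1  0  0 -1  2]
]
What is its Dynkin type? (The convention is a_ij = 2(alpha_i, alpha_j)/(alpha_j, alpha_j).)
The matrix has rank 6 with 2's on the diagonal. Reading the off-diagonal entries as Dynkin edges (a single edge where a_ij = a_ji = -1; a double or triple edge where a_ij * a_ji = 2 or 3), the diagram is a chain of 6 nodes with single edges (A_6). One simple-root ordering that puts it in standard form is (alpha_1, alpha_3, alpha_4, alpha_2, alpha_6, alpha_5). So the algebra is type A_6, i.e. sl(7).

type A_6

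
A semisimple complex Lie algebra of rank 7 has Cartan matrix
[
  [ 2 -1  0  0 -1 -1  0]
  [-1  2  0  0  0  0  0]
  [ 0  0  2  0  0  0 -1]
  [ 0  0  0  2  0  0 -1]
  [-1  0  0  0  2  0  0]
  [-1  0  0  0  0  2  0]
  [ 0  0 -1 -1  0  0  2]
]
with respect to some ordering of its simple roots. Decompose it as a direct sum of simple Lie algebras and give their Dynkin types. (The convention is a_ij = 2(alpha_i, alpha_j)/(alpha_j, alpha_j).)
A_3 ⊕ D_4

The diagram associated to this matrix has two connected components: the simple roots {alpha_3, alpha_4, alpha_7} form a chain of 3 nodes with single edges (A_3), and {alpha_1, alpha_2, alpha_5, alpha_6} form a chain of 2 nodes with a fork of two nodes at one end (D_4). A semisimple Lie algebra decomposes uniquely as the direct sum of simple ideals, one per connected component of its Dynkin diagram, so g ≅ A_3 ⊕ D_4 (dimension 15 + 28 = 43).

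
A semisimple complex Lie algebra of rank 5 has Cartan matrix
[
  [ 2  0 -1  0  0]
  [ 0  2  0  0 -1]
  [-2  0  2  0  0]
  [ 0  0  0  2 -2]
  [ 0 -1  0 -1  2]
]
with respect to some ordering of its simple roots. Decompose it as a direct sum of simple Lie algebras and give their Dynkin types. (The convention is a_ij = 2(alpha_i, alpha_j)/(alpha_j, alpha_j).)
B_2 + C_3

The diagram associated to this matrix has two connected components: the simple roots {alpha_1, alpha_3} form a chain of 2 nodes with a double edge at one end; the terminal node there is the unique short simple root (B_2), and {alpha_2, alpha_4, alpha_5} form a chain of 3 nodes with a double edge at one end; the terminal node there is the unique long simple root (C_3). A semisimple Lie algebra decomposes uniquely as the direct sum of simple ideals, one per connected component of its Dynkin diagram, so g ≅ B_2 ⊕ C_3 (dimension 10 + 21 = 31).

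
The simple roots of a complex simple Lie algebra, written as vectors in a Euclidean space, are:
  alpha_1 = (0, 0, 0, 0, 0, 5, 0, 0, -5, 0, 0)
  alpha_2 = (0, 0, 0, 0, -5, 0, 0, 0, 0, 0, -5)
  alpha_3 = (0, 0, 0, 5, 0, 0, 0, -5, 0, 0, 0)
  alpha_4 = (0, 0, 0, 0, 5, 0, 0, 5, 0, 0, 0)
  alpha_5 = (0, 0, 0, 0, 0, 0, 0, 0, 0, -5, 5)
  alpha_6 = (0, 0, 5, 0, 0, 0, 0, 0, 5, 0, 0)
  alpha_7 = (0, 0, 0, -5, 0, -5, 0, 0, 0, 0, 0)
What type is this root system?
A_7 (sl(8))

Compute the Cartan integers a_ij = 2(alpha_i, alpha_j)/(alpha_j, alpha_j); the resulting 7x7 Cartan matrix is
[[2, 0, 0, 0, 0, -1, -1], [0, 2, 0, -1, -1, 0, 0], [0, 0, 2, -1, 0, 0, -1], [0, -1, -1, 2, 0, 0, 0], [0, -1, 0, 0, 2, 0, 0], [-1, 0, 0, 0, 0, 2, 0], [-1, 0, -1, 0, 0, 0, 2]].
All simple roots have the same length, so the diagram is simply laced. The associated Dynkin diagram is a chain of 7 nodes with single edges (A_7), so the type is A_7 (the algebra sl(8)).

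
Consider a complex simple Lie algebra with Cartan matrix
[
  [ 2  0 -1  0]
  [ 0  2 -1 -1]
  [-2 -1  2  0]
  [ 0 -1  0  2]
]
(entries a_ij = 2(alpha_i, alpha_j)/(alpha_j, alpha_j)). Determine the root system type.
The matrix has rank 4 with 2's on the diagonal. Reading the off-diagonal entries as Dynkin edges (a single edge where a_ij = a_ji = -1; a double or triple edge where a_ij * a_ji = 2 or 3), the diagram is a chain of 4 nodes with a double edge at one end; the terminal node there is the unique short simple root (B_4). One simple-root ordering that puts it in standard form is (alpha_4, alpha_2, alpha_3, alpha_1). So the algebra is type B_4, i.e. so(9).

B_4 (so(9))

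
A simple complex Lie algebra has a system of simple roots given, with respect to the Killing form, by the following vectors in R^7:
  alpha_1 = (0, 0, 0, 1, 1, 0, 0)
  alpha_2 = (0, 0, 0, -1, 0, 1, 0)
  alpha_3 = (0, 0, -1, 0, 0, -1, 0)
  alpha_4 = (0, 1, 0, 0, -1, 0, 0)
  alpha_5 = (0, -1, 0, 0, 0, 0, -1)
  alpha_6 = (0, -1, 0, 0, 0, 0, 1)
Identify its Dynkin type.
Compute the Cartan integers a_ij = 2(alpha_i, alpha_j)/(alpha_j, alpha_j); the resulting 6x6 Cartan matrix is
[[2, -1, 0, -1, 0, 0], [-1, 2, -1, 0, 0, 0], [0, -1, 2, 0, 0, 0], [-1, 0, 0, 2, -1, -1], [0, 0, 0, -1, 2, 0], [0, 0, 0, -1, 0, 2]].
All simple roots have the same length, so the diagram is simply laced. The associated Dynkin diagram is a chain of 4 nodes with a fork of two nodes at one end (D_6), so the type is D_6 (the algebra so(12)).

type D_6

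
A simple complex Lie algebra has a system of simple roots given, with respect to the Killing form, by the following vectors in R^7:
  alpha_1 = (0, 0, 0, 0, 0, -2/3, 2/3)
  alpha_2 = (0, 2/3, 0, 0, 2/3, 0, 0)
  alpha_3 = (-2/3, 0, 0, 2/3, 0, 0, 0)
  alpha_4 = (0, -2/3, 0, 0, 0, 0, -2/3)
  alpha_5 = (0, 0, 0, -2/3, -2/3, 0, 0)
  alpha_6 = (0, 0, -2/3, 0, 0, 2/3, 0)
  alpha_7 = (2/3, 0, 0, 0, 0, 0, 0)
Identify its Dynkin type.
Compute the Cartan integers a_ij = 2(alpha_i, alpha_j)/(alpha_j, alpha_j); the resulting 7x7 Cartan matrix is
[[2, 0, 0, -1, 0, -1, 0], [0, 2, 0, -1, -1, 0, 0], [0, 0, 2, 0, -1, 0, -2], [-1, -1, 0, 2, 0, 0, 0], [0, -1, -1, 0, 2, 0, 0], [-1, 0, 0, 0, 0, 2, 0], [0, 0, -1, 0, 0, 0, 2]].
The roots have two lengths (squared-length ratio 2:1); the short ones are alpha_{7}. The associated Dynkin diagram is a chain of 7 nodes with a double edge at one end; the terminal node there is the unique short simple root (B_7), so the type is B_7 (the algebra so(15)).

B7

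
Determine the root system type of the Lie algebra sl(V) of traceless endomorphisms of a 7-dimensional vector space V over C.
This is sl(7), which has dimension 7^2 - 1 = 48 and rank 7 - 1 = 6 (a Cartan subalgebra is the diagonal traceless matrices). In the classification of classical Lie algebras, the special linear algebra sl(n+1) has type A_n; here n = 6, so the Dynkin diagram is a chain of 6 nodes with single edges (A_6). Hence the type is A_6.

A_6 (sl(7))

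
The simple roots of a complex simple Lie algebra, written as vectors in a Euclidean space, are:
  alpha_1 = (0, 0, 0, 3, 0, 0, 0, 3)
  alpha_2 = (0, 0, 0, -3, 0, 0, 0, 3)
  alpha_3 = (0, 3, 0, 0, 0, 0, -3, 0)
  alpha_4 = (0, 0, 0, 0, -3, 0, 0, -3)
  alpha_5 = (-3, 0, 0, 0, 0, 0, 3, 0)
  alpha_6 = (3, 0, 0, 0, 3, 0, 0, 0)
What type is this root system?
D_6

Compute the Cartan integers a_ij = 2(alpha_i, alpha_j)/(alpha_j, alpha_j); the resulting 6x6 Cartan matrix is
[[2, 0, 0, -1, 0, 0], [0, 2, 0, -1, 0, 0], [0, 0, 2, 0, -1, 0], [-1, -1, 0, 2, 0, -1], [0, 0, -1, 0, 2, -1], [0, 0, 0, -1, -1, 2]].
All simple roots have the same length, so the diagram is simply laced. The associated Dynkin diagram is a chain of 4 nodes with a fork of two nodes at one end (D_6), so the type is D_6 (the algebra so(12)).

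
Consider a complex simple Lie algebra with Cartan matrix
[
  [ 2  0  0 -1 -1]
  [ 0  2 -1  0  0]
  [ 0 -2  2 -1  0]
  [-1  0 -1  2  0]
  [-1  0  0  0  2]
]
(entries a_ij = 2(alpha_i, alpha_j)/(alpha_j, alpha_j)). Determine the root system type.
B_5

The matrix has rank 5 with 2's on the diagonal. Reading the off-diagonal entries as Dynkin edges (a single edge where a_ij = a_ji = -1; a double or triple edge where a_ij * a_ji = 2 or 3), the diagram is a chain of 5 nodes with a double edge at one end; the terminal node there is the unique short simple root (B_5). One simple-root ordering that puts it in standard form is (alpha_5, alpha_1, alpha_4, alpha_3, alpha_2). So the algebra is type B_5, i.e. so(11).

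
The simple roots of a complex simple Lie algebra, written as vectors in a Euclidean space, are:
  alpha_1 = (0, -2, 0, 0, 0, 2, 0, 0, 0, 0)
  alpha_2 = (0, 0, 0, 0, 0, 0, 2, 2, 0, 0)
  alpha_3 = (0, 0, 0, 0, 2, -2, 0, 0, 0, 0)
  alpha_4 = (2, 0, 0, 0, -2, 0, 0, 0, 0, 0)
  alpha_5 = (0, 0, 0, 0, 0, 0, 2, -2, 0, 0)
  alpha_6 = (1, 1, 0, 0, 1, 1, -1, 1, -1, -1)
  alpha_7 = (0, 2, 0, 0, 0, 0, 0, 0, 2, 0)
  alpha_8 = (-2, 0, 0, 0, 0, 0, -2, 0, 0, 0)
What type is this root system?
Compute the Cartan integers a_ij = 2(alpha_i, alpha_j)/(alpha_j, alpha_j); the resulting 8x8 Cartan matrix is
[[2, 0, -1, 0, 0, 0, -1, 0], [0, 2, 0, 0, 0, 0, 0, -1], [-1, 0, 2, -1, 0, 0, 0, 0], [0, 0, -1, 2, 0, 0, 0, -1], [0, 0, 0, 0, 2, -1, 0, -1], [0, 0, 0, 0, -1, 2, 0, 0], [-1, 0, 0, 0, 0, 0, 2, 0], [0, -1, 0, -1, -1, 0, 0, 2]].
All simple roots have the same length, so the diagram is simply laced. The associated Dynkin diagram is a chain of 7 nodes with one extra node attached to the third node from one end (E_8), so the type is E_8.

E8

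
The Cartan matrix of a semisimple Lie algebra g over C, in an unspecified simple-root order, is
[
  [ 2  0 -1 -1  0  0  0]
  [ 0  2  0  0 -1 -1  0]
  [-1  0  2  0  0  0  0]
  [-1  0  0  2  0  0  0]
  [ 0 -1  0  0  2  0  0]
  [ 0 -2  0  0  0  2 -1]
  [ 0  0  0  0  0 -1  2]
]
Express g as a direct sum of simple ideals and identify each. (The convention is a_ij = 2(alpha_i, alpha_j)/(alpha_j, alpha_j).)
A_3 (sl(4)) + F_4

The diagram associated to this matrix has two connected components: the simple roots {alpha_1, alpha_3, alpha_4} form a chain of 3 nodes with single edges (A_3), and {alpha_2, alpha_5, alpha_6, alpha_7} form a chain of 4 nodes with a double edge between the middle two (F_4). A semisimple Lie algebra decomposes uniquely as the direct sum of simple ideals, one per connected component of its Dynkin diagram, so g ≅ A_3 ⊕ F_4 (dimension 15 + 52 = 67).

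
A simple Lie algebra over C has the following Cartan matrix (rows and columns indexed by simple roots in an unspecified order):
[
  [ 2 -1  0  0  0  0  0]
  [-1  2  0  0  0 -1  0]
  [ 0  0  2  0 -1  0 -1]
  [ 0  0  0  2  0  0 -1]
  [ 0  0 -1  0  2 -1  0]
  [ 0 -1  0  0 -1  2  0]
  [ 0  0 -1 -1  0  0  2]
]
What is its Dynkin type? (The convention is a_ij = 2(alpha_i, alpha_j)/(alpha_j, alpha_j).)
type A_7

The matrix has rank 7 with 2's on the diagonal. Reading the off-diagonal entries as Dynkin edges (a single edge where a_ij = a_ji = -1; a double or triple edge where a_ij * a_ji = 2 or 3), the diagram is a chain of 7 nodes with single edges (A_7). One simple-root ordering that puts it in standard form is (alpha_1, alpha_2, alpha_6, alpha_5, alpha_3, alpha_7, alpha_4). So the algebra is type A_7, i.e. sl(8).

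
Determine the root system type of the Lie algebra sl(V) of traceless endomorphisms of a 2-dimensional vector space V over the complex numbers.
This is sl(2), which has dimension 2^2 - 1 = 3 and rank 2 - 1 = 1 (a Cartan subalgebra is the diagonal traceless matrices). In the classification of classical Lie algebras, the special linear algebra sl(n+1) has type A_n; here n = 1, so the Dynkin diagram is a chain of 1 nodes with single edges (A_1). Hence the type is A_1.

A_1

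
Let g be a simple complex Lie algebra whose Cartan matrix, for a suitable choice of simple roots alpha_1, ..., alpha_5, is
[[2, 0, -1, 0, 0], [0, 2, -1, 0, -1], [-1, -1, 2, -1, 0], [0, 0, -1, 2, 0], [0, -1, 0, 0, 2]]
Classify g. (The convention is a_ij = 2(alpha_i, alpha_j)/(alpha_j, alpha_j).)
The matrix has rank 5 with 2's on the diagonal. Reading the off-diagonal entries as Dynkin edges (a single edge where a_ij = a_ji = -1; a double or triple edge where a_ij * a_ji = 2 or 3), the diagram is a chain of 3 nodes with a fork of two nodes at one end (D_5). One simple-root ordering that puts it in standard form is (alpha_5, alpha_2, alpha_3, alpha_1, alpha_4). So the algebra is type D_5, i.e. so(10).

D5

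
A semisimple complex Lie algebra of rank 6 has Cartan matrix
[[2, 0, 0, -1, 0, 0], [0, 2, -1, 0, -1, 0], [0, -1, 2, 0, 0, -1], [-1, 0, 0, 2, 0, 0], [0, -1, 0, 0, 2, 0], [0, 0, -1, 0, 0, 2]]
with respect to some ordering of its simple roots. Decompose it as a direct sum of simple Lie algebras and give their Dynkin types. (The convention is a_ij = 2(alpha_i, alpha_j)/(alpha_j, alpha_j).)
The diagram associated to this matrix has two connected components: the simple roots {alpha_1, alpha_4} form a chain of 2 nodes with single edges (A_2), and {alpha_2, alpha_3, alpha_5, alpha_6} form a chain of 4 nodes with single edges (A_4). A semisimple Lie algebra decomposes uniquely as the direct sum of simple ideals, one per connected component of its Dynkin diagram, so g ≅ A_2 ⊕ A_4 (dimension 8 + 24 = 32).

type A_2 ⊕ type A_4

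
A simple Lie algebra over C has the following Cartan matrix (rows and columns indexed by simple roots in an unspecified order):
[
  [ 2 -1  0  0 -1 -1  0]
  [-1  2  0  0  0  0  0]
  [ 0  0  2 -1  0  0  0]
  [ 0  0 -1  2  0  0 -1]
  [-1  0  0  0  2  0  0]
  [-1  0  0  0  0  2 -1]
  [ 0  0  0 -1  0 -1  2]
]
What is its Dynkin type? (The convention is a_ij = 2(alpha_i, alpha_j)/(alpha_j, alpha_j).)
The matrix has rank 7 with 2's on the diagonal. Reading the off-diagonal entries as Dynkin edges (a single edge where a_ij = a_ji = -1; a double or triple edge where a_ij * a_ji = 2 or 3), the diagram is a chain of 5 nodes with a fork of two nodes at one end (D_7). One simple-root ordering that puts it in standard form is (alpha_3, alpha_4, alpha_7, alpha_6, alpha_1, alpha_5, alpha_2). So the algebra is type D_7, i.e. so(14).

D7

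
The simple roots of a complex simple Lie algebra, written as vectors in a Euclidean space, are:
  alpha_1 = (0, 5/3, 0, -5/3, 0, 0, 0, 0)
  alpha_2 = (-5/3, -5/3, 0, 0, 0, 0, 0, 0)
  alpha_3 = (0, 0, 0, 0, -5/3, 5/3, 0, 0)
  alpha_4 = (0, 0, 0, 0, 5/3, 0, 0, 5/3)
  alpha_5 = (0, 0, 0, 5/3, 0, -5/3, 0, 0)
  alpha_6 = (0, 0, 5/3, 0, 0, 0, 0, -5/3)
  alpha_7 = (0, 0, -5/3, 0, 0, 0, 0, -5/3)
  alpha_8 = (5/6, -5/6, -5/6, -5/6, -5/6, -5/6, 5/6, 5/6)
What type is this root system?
Compute the Cartan integers a_ij = 2(alpha_i, alpha_j)/(alpha_j, alpha_j); the resulting 8x8 Cartan matrix is
[[2, -1, 0, 0, -1, 0, 0, 0], [-1, 2, 0, 0, 0, 0, 0, 0], [0, 0, 2, -1, -1, 0, 0, 0], [0, 0, -1, 2, 0, -1, -1, 0], [-1, 0, -1, 0, 2, 0, 0, 0], [0, 0, 0, -1, 0, 2, 0, -1], [0, 0, 0, -1, 0, 0, 2, 0], [0, 0, 0, 0, 0, -1, 0, 2]].
All simple roots have the same length, so the diagram is simply laced. The associated Dynkin diagram is a chain of 7 nodes with one extra node attached to the third node from one end (E_8), so the type is E_8.

E_8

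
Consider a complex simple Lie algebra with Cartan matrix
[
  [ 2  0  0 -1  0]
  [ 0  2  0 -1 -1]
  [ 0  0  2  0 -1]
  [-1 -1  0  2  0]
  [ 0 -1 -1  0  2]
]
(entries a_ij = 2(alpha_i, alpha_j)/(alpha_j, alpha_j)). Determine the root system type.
The matrix has rank 5 with 2's on the diagonal. Reading the off-diagonal entries as Dynkin edges (a single edge where a_ij = a_ji = -1; a double or triple edge where a_ij * a_ji = 2 or 3), the diagram is a chain of 5 nodes with single edges (A_5). One simple-root ordering that puts it in standard form is (alpha_3, alpha_5, alpha_2, alpha_4, alpha_1). So the algebra is type A_5, i.e. sl(6).

A5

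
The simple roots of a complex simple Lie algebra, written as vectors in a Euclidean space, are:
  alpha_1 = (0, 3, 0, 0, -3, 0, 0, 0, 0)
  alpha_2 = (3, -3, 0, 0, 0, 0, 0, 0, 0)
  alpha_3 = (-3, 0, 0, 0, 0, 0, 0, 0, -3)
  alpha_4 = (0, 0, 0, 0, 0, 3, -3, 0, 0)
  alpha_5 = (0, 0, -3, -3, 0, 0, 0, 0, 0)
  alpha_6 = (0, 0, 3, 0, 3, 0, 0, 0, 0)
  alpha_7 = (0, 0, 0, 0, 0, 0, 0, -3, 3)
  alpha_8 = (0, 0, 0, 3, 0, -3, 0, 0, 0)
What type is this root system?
Compute the Cartan integers a_ij = 2(alpha_i, alpha_j)/(alpha_j, alpha_j); the resulting 8x8 Cartan matrix is
[[2, -1, 0, 0, 0, -1, 0, 0], [-1, 2, -1, 0, 0, 0, 0, 0], [0, -1, 2, 0, 0, 0, -1, 0], [0, 0, 0, 2, 0, 0, 0, -1], [0, 0, 0, 0, 2, -1, 0, -1], [-1, 0, 0, 0, -1, 2, 0, 0], [0, 0, -1, 0, 0, 0, 2, 0], [0, 0, 0, -1, -1, 0, 0, 2]].
All simple roots have the same length, so the diagram is simply laced. The associated Dynkin diagram is a chain of 8 nodes with single edges (A_8), so the type is A_8 (the algebra sl(9)).

A8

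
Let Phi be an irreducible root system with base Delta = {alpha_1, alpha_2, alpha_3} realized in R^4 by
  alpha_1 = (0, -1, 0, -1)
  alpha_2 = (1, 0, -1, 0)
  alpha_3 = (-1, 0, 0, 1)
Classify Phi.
Compute the Cartan integers a_ij = 2(alpha_i, alpha_j)/(alpha_j, alpha_j); the resulting 3x3 Cartan matrix is
[[2, 0, -1], [0, 2, -1], [-1, -1, 2]].
All simple roots have the same length, so the diagram is simply laced. The associated Dynkin diagram is a chain of 3 nodes with single edges (A_3), so the type is A_3 (the algebra sl(4)).

type A_3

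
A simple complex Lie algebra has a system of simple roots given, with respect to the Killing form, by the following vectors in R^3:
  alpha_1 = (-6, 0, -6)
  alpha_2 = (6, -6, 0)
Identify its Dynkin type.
A_2

Compute the Cartan integers a_ij = 2(alpha_i, alpha_j)/(alpha_j, alpha_j); the resulting 2x2 Cartan matrix is
[[2, -1], [-1, 2]].
All simple roots have the same length, so the diagram is simply laced. The associated Dynkin diagram is a chain of 2 nodes with single edges (A_2), so the type is A_2 (the algebra sl(3)).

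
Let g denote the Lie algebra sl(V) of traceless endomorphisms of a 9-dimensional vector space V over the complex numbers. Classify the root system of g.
A_8

This is sl(9), which has dimension 9^2 - 1 = 80 and rank 9 - 1 = 8 (a Cartan subalgebra is the diagonal traceless matrices). In the classification of classical Lie algebras, the special linear algebra sl(n+1) has type A_n; here n = 8, so the Dynkin diagram is a chain of 8 nodes with single edges (A_8). Hence the type is A_8.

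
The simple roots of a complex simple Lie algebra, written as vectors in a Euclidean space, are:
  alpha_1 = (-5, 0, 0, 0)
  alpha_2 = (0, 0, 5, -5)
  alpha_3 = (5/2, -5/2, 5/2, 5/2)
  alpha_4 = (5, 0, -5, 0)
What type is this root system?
Compute the Cartan integers a_ij = 2(alpha_i, alpha_j)/(alpha_j, alpha_j); the resulting 4x4 Cartan matrix is
[[2, 0, -1, -1], [0, 2, 0, -1], [-1, 0, 2, 0], [-2, -1, 0, 2]].
The roots have two lengths (squared-length ratio 2:1); the short ones are alpha_{1,3}. The associated Dynkin diagram is a chain of 4 nodes with a double edge between the middle two (F_4), so the type is F_4.

F_4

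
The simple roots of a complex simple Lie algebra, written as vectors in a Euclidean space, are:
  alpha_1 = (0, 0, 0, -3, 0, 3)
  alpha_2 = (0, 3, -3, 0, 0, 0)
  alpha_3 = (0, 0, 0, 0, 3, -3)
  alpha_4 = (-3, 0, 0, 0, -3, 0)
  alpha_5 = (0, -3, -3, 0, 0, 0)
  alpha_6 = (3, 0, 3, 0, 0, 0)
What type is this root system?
Compute the Cartan integers a_ij = 2(alpha_i, alpha_j)/(alpha_j, alpha_j); the resulting 6x6 Cartan matrix is
[[2, 0, -1, 0, 0, 0], [0, 2, 0, 0, 0, -1], [-1, 0, 2, -1, 0, 0], [0, 0, -1, 2, 0, -1], [0, 0, 0, 0, 2, -1], [0, -1, 0, -1, -1, 2]].
All simple roots have the same length, so the diagram is simply laced. The associated Dynkin diagram is a chain of 4 nodes with a fork of two nodes at one end (D_6), so the type is D_6 (the algebra so(12)).

D_6 (so(12))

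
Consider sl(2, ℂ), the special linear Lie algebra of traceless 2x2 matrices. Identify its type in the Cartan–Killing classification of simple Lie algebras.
A_1 (sl(2))

This is sl(2), which has dimension 2^2 - 1 = 3 and rank 2 - 1 = 1 (a Cartan subalgebra is the diagonal traceless matrices). In the classification of classical Lie algebras, the special linear algebra sl(n+1) has type A_n; here n = 1, so the Dynkin diagram is a chain of 1 nodes with single edges (A_1). Hence the type is A_1.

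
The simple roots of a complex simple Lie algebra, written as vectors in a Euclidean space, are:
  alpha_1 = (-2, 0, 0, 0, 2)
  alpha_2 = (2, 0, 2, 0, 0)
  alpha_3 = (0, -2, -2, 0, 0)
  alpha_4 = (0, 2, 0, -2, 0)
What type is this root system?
type A_4

Compute the Cartan integers a_ij = 2(alpha_i, alpha_j)/(alpha_j, alpha_j); the resulting 4x4 Cartan matrix is
[[2, -1, 0, 0], [-1, 2, -1, 0], [0, -1, 2, -1], [0, 0, -1, 2]].
All simple roots have the same length, so the diagram is simply laced. The associated Dynkin diagram is a chain of 4 nodes with single edges (A_4), so the type is A_4 (the algebra sl(5)).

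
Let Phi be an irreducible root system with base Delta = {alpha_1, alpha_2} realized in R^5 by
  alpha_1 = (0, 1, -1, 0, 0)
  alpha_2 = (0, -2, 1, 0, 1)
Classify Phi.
G_2

Compute the Cartan integers a_ij = 2(alpha_i, alpha_j)/(alpha_j, alpha_j); the resulting 2x2 Cartan matrix is
[[2, -1], [-3, 2]].
The roots have two lengths (squared-length ratio 3:1); the short ones are alpha_{1}. The associated Dynkin diagram is two nodes joined by a triple edge (G_2), so the type is G_2.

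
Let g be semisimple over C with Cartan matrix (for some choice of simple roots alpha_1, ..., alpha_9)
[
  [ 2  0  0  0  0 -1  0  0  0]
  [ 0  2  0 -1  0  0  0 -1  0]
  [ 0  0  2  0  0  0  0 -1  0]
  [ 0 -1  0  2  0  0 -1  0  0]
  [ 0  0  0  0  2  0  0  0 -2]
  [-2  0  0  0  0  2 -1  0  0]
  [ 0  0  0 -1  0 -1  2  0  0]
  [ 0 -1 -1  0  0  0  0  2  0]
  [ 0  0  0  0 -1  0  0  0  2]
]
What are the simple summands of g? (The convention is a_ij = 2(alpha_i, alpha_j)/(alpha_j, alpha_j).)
B_2 ⊕ B_7

The diagram associated to this matrix has two connected components: the simple roots {alpha_5, alpha_9} form a chain of 2 nodes with a double edge at one end; the terminal node there is the unique short simple root (B_2), and {alpha_1, alpha_2, alpha_3, alpha_4, alpha_6, alpha_7, alpha_8} form a chain of 7 nodes with a double edge at one end; the terminal node there is the unique short simple root (B_7). A semisimple Lie algebra decomposes uniquely as the direct sum of simple ideals, one per connected component of its Dynkin diagram, so g ≅ B_2 ⊕ B_7 (dimension 10 + 105 = 115).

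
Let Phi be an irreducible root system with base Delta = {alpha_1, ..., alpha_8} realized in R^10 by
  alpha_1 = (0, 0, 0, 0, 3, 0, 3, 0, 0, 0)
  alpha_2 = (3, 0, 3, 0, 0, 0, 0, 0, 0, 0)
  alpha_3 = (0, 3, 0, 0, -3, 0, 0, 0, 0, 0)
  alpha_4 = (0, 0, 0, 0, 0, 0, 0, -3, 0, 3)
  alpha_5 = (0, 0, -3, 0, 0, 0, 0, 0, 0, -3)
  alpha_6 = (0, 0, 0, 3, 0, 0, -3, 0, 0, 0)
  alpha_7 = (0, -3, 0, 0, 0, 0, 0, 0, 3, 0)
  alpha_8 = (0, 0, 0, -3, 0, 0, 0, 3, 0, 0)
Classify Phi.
A8

Compute the Cartan integers a_ij = 2(alpha_i, alpha_j)/(alpha_j, alpha_j); the resulting 8x8 Cartan matrix is
[[2, 0, -1, 0, 0, -1, 0, 0], [0, 2, 0, 0, -1, 0, 0, 0], [-1, 0, 2, 0, 0, 0, -1, 0], [0, 0, 0, 2, -1, 0, 0, -1], [0, -1, 0, -1, 2, 0, 0, 0], [-1, 0, 0, 0, 0, 2, 0, -1], [0, 0, -1, 0, 0, 0, 2, 0], [0, 0, 0, -1, 0, -1, 0, 2]].
All simple roots have the same length, so the diagram is simply laced. The associated Dynkin diagram is a chain of 8 nodes with single edges (A_8), so the type is A_8 (the algebra sl(9)).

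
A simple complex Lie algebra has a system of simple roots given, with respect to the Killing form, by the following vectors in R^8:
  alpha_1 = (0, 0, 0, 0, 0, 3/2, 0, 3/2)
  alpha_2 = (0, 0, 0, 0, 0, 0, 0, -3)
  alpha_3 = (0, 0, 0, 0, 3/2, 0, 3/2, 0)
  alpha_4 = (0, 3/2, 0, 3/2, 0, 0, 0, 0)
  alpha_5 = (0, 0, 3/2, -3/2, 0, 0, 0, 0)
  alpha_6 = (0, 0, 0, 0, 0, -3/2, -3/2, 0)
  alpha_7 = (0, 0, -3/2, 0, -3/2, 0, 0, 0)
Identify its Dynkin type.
Compute the Cartan integers a_ij = 2(alpha_i, alpha_j)/(alpha_j, alpha_j); the resulting 7x7 Cartan matrix is
[[2, -1, 0, 0, 0, -1, 0], [-2, 2, 0, 0, 0, 0, 0], [0, 0, 2, 0, 0, -1, -1], [0, 0, 0, 2, -1, 0, 0], [0, 0, 0, -1, 2, 0, -1], [-1, 0, -1, 0, 0, 2, 0], [0, 0, -1, 0, -1, 0, 2]].
The roots have two lengths (squared-length ratio 2:1); the short ones are alpha_{1,3,4,5,6,7}. The associated Dynkin diagram is a chain of 7 nodes with a double edge at one end; the terminal node there is the unique long simple root (C_7), so the type is C_7 (the algebra sp(14)).

C_7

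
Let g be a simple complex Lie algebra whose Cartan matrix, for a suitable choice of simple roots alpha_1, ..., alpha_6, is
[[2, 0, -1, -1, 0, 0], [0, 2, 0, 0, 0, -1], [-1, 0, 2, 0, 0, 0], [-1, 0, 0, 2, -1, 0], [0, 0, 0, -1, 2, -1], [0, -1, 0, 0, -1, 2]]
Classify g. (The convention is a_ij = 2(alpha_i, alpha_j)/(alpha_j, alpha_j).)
The matrix has rank 6 with 2's on the diagonal. Reading the off-diagonal entries as Dynkin edges (a single edge where a_ij = a_ji = -1; a double or triple edge where a_ij * a_ji = 2 or 3), the diagram is a chain of 6 nodes with single edges (A_6). One simple-root ordering that puts it in standard form is (alpha_3, alpha_1, alpha_4, alpha_5, alpha_6, alpha_2). So the algebra is type A_6, i.e. sl(7).

A_6 (sl(7))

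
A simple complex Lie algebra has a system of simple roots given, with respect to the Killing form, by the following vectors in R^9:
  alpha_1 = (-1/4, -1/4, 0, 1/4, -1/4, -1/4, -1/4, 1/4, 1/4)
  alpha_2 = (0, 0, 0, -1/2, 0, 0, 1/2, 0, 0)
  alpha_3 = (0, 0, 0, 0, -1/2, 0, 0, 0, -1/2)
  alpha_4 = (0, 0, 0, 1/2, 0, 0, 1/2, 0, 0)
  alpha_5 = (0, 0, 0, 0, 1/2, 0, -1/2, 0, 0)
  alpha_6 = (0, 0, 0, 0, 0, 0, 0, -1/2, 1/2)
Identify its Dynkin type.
Compute the Cartan integers a_ij = 2(alpha_i, alpha_j)/(alpha_j, alpha_j); the resulting 6x6 Cartan matrix is
[[2, -1, 0, 0, 0, 0], [-1, 2, 0, 0, -1, 0], [0, 0, 2, 0, -1, -1], [0, 0, 0, 2, -1, 0], [0, -1, -1, -1, 2, 0], [0, 0, -1, 0, 0, 2]].
All simple roots have the same length, so the diagram is simply laced. The associated Dynkin diagram is a chain of 5 nodes with one extra node attached to the third node from one end (E_6), so the type is E_6.

E_6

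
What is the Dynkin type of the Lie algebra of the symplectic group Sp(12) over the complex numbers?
This is sp(12), which has dimension 12(12+1)/2 = 78 and rank 12/2 = 6. In the classification of classical Lie algebras, the symplectic algebra sp(2n) has type C_n; here n = 6, so the Dynkin diagram is a chain of 6 nodes with a double edge at one end; the terminal node there is the unique long simple root (C_6). Hence the type is C_6.

C6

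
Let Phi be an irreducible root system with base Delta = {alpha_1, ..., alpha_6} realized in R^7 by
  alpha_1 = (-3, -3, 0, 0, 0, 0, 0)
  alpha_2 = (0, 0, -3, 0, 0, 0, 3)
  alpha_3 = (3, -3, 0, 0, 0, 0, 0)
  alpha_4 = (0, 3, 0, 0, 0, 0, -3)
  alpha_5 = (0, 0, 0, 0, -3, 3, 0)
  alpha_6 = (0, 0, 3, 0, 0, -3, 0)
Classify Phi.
D_6 (so(12))

Compute the Cartan integers a_ij = 2(alpha_i, alpha_j)/(alpha_j, alpha_j); the resulting 6x6 Cartan matrix is
[[2, 0, 0, -1, 0, 0], [0, 2, 0, -1, 0, -1], [0, 0, 2, -1, 0, 0], [-1, -1, -1, 2, 0, 0], [0, 0, 0, 0, 2, -1], [0, -1, 0, 0, -1, 2]].
All simple roots have the same length, so the diagram is simply laced. The associated Dynkin diagram is a chain of 4 nodes with a fork of two nodes at one end (D_6), so the type is D_6 (the algebra so(12)).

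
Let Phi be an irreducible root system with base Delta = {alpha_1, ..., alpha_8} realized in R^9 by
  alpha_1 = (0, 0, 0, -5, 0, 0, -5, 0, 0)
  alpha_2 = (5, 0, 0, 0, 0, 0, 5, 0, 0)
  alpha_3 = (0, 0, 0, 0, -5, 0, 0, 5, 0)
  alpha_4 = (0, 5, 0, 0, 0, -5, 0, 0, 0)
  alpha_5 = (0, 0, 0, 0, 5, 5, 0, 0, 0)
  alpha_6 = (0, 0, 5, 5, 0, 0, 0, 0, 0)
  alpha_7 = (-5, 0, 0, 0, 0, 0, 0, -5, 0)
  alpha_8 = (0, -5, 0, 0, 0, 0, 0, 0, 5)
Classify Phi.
A_8 (sl(9))

Compute the Cartan integers a_ij = 2(alpha_i, alpha_j)/(alpha_j, alpha_j); the resulting 8x8 Cartan matrix is
[[2, -1, 0, 0, 0, -1, 0, 0], [-1, 2, 0, 0, 0, 0, -1, 0], [0, 0, 2, 0, -1, 0, -1, 0], [0, 0, 0, 2, -1, 0, 0, -1], [0, 0, -1, -1, 2, 0, 0, 0], [-1, 0, 0, 0, 0, 2, 0, 0], [0, -1, -1, 0, 0, 0, 2, 0], [0, 0, 0, -1, 0, 0, 0, 2]].
All simple roots have the same length, so the diagram is simply laced. The associated Dynkin diagram is a chain of 8 nodes with single edges (A_8), so the type is A_8 (the algebra sl(9)).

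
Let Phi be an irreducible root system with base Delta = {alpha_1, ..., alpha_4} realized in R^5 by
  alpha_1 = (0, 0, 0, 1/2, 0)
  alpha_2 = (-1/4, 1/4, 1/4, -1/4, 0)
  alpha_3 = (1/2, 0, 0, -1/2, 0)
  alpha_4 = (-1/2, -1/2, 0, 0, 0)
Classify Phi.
F_4

Compute the Cartan integers a_ij = 2(alpha_i, alpha_j)/(alpha_j, alpha_j); the resulting 4x4 Cartan matrix is
[[2, -1, -1, 0], [-1, 2, 0, 0], [-2, 0, 2, -1], [0, 0, -1, 2]].
The roots have two lengths (squared-length ratio 2:1); the short ones are alpha_{1,2}. The associated Dynkin diagram is a chain of 4 nodes with a double edge between the middle two (F_4), so the type is F_4.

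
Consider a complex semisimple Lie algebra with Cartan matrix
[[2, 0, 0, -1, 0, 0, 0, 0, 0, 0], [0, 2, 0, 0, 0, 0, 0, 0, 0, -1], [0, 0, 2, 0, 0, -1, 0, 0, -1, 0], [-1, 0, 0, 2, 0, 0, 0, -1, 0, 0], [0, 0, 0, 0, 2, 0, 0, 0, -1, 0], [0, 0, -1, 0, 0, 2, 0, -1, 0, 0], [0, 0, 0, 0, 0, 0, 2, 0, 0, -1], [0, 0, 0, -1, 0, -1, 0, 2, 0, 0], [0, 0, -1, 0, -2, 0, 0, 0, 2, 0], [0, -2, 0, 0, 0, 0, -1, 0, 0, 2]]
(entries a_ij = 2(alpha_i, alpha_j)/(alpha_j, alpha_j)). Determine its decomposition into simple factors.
B_3 (so(7)) + B_7 (so(15))

The diagram associated to this matrix has two connected components: the simple roots {alpha_2, alpha_7, alpha_10} form a chain of 3 nodes with a double edge at one end; the terminal node there is the unique short simple root (B_3), and {alpha_1, alpha_3, alpha_4, alpha_5, alpha_6, alpha_8, alpha_9} form a chain of 7 nodes with a double edge at one end; the terminal node there is the unique short simple root (B_7). A semisimple Lie algebra decomposes uniquely as the direct sum of simple ideals, one per connected component of its Dynkin diagram, so g ≅ B_3 ⊕ B_7 (dimension 21 + 105 = 126).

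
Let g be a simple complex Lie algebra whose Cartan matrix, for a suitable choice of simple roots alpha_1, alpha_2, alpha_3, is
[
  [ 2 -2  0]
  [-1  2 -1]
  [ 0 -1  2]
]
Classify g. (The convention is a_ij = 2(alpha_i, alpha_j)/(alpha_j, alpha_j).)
The matrix has rank 3 with 2's on the diagonal. Reading the off-diagonal entries as Dynkin edges (a single edge where a_ij = a_ji = -1; a double or triple edge where a_ij * a_ji = 2 or 3), the diagram is a chain of 3 nodes with a double edge at one end; the terminal node there is the unique long simple root (C_3). One simple-root ordering that puts it in standard form is (alpha_3, alpha_2, alpha_1). So the algebra is type C_3, i.e. sp(6).

C_3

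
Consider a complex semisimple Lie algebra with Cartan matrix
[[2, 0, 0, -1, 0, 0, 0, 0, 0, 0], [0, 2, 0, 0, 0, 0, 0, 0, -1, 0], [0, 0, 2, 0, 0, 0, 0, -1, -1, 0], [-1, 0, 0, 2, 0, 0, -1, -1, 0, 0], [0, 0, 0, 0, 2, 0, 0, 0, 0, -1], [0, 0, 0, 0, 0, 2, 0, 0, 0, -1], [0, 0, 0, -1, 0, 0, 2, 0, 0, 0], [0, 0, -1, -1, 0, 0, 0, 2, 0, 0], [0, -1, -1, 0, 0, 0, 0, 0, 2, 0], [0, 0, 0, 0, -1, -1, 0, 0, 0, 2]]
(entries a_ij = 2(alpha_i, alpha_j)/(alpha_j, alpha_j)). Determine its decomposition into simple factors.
A_3 ⊕ D_7

The diagram associated to this matrix has two connected components: the simple roots {alpha_5, alpha_6, alpha_10} form a chain of 3 nodes with single edges (A_3), and {alpha_1, alpha_2, alpha_3, alpha_4, alpha_7, alpha_8, alpha_9} form a chain of 5 nodes with a fork of two nodes at one end (D_7). A semisimple Lie algebra decomposes uniquely as the direct sum of simple ideals, one per connected component of its Dynkin diagram, so g ≅ A_3 ⊕ D_7 (dimension 15 + 91 = 106).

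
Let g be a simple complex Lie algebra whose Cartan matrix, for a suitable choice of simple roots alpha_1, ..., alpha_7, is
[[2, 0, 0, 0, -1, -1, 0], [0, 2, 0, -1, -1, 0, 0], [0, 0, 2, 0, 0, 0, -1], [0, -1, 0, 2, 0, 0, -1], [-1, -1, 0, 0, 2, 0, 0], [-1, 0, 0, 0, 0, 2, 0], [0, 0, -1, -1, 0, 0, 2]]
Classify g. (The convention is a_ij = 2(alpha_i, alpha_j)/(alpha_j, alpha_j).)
A7

The matrix has rank 7 with 2's on the diagonal. Reading the off-diagonal entries as Dynkin edges (a single edge where a_ij = a_ji = -1; a double or triple edge where a_ij * a_ji = 2 or 3), the diagram is a chain of 7 nodes with single edges (A_7). One simple-root ordering that puts it in standard form is (alpha_3, alpha_7, alpha_4, alpha_2, alpha_5, alpha_1, alpha_6). So the algebra is type A_7, i.e. sl(8).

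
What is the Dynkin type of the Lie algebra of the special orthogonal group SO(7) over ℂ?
This is so(7) with 7 odd, which has dimension 7(7-1)/2 = 21 and rank (7-1)/2 = 3. In the classification of classical Lie algebras, the orthogonal algebra so(2n+1) in an odd number of variables has type B_n; here n = 3, so the Dynkin diagram is a chain of 3 nodes with a double edge at one end; the terminal node there is the unique short simple root (B_3). Hence the type is B_3.

B3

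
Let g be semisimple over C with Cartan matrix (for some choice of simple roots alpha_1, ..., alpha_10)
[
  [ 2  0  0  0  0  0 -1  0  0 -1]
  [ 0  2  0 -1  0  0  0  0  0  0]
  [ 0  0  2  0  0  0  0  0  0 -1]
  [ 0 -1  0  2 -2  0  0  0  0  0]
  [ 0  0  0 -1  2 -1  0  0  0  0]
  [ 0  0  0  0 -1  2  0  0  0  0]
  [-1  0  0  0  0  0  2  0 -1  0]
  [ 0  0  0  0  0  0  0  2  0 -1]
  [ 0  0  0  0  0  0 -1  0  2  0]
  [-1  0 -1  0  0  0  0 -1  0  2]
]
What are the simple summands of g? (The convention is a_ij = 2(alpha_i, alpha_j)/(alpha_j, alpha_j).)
D_6 (so(12)) + F_4

The diagram associated to this matrix has two connected components: the simple roots {alpha_1, alpha_3, alpha_7, alpha_8, alpha_9, alpha_10} form a chain of 4 nodes with a fork of two nodes at one end (D_6), and {alpha_2, alpha_4, alpha_5, alpha_6} form a chain of 4 nodes with a double edge between the middle two (F_4). A semisimple Lie algebra decomposes uniquely as the direct sum of simple ideals, one per connected component of its Dynkin diagram, so g ≅ D_6 ⊕ F_4 (dimension 66 + 52 = 118).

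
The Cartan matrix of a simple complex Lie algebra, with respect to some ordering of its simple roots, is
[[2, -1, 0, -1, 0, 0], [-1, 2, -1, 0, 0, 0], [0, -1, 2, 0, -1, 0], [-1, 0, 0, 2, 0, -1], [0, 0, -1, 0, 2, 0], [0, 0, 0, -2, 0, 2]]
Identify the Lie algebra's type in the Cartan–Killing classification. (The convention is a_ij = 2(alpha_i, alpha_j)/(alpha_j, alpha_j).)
type C_6

The matrix has rank 6 with 2's on the diagonal. Reading the off-diagonal entries as Dynkin edges (a single edge where a_ij = a_ji = -1; a double or triple edge where a_ij * a_ji = 2 or 3), the diagram is a chain of 6 nodes with a double edge at one end; the terminal node there is the unique long simple root (C_6). One simple-root ordering that puts it in standard form is (alpha_5, alpha_3, alpha_2, alpha_1, alpha_4, alpha_6). So the algebra is type C_6, i.e. sp(12).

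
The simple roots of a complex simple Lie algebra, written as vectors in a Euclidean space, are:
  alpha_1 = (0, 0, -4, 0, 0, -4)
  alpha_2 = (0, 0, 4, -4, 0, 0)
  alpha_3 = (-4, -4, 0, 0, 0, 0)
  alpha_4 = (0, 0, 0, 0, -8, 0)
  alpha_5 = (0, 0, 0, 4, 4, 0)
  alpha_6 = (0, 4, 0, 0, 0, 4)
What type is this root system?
type C_6

Compute the Cartan integers a_ij = 2(alpha_i, alpha_j)/(alpha_j, alpha_j); the resulting 6x6 Cartan matrix is
[[2, -1, 0, 0, 0, -1], [-1, 2, 0, 0, -1, 0], [0, 0, 2, 0, 0, -1], [0, 0, 0, 2, -2, 0], [0, -1, 0, -1, 2, 0], [-1, 0, -1, 0, 0, 2]].
The roots have two lengths (squared-length ratio 2:1); the short ones are alpha_{1,2,3,5,6}. The associated Dynkin diagram is a chain of 6 nodes with a double edge at one end; the terminal node there is the unique long simple root (C_6), so the type is C_6 (the algebra sp(12)).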